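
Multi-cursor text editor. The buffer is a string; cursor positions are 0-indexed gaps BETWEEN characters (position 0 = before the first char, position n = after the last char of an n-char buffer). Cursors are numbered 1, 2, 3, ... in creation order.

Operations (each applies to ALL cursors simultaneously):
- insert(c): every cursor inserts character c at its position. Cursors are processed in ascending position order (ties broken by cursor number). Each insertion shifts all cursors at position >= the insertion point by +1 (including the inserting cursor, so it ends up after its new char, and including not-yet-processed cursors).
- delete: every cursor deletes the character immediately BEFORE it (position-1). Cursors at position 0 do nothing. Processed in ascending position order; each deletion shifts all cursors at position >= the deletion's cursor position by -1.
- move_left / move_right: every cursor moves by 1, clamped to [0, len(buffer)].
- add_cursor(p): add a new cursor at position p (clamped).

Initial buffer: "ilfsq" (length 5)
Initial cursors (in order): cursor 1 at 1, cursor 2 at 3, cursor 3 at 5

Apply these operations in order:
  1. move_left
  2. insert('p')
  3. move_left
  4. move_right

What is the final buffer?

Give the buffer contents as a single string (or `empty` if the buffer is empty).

Answer: pilpfspq

Derivation:
After op 1 (move_left): buffer="ilfsq" (len 5), cursors c1@0 c2@2 c3@4, authorship .....
After op 2 (insert('p')): buffer="pilpfspq" (len 8), cursors c1@1 c2@4 c3@7, authorship 1..2..3.
After op 3 (move_left): buffer="pilpfspq" (len 8), cursors c1@0 c2@3 c3@6, authorship 1..2..3.
After op 4 (move_right): buffer="pilpfspq" (len 8), cursors c1@1 c2@4 c3@7, authorship 1..2..3.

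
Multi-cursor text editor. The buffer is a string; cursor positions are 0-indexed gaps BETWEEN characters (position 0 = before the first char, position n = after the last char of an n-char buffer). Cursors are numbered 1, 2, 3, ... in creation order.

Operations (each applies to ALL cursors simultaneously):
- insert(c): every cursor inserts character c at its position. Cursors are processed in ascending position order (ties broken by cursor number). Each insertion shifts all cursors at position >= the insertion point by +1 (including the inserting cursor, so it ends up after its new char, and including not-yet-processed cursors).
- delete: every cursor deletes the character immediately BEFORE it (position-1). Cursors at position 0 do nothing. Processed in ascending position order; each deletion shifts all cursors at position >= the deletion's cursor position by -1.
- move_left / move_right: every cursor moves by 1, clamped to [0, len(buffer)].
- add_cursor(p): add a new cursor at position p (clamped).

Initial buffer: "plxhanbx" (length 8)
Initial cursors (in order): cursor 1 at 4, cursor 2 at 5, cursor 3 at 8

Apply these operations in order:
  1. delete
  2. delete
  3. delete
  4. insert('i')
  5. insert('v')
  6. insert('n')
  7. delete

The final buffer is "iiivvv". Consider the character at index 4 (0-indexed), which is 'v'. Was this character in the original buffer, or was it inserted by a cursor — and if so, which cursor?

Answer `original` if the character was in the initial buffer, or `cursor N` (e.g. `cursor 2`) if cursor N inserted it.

After op 1 (delete): buffer="plxnb" (len 5), cursors c1@3 c2@3 c3@5, authorship .....
After op 2 (delete): buffer="pn" (len 2), cursors c1@1 c2@1 c3@2, authorship ..
After op 3 (delete): buffer="" (len 0), cursors c1@0 c2@0 c3@0, authorship 
After op 4 (insert('i')): buffer="iii" (len 3), cursors c1@3 c2@3 c3@3, authorship 123
After op 5 (insert('v')): buffer="iiivvv" (len 6), cursors c1@6 c2@6 c3@6, authorship 123123
After op 6 (insert('n')): buffer="iiivvvnnn" (len 9), cursors c1@9 c2@9 c3@9, authorship 123123123
After op 7 (delete): buffer="iiivvv" (len 6), cursors c1@6 c2@6 c3@6, authorship 123123
Authorship (.=original, N=cursor N): 1 2 3 1 2 3
Index 4: author = 2

Answer: cursor 2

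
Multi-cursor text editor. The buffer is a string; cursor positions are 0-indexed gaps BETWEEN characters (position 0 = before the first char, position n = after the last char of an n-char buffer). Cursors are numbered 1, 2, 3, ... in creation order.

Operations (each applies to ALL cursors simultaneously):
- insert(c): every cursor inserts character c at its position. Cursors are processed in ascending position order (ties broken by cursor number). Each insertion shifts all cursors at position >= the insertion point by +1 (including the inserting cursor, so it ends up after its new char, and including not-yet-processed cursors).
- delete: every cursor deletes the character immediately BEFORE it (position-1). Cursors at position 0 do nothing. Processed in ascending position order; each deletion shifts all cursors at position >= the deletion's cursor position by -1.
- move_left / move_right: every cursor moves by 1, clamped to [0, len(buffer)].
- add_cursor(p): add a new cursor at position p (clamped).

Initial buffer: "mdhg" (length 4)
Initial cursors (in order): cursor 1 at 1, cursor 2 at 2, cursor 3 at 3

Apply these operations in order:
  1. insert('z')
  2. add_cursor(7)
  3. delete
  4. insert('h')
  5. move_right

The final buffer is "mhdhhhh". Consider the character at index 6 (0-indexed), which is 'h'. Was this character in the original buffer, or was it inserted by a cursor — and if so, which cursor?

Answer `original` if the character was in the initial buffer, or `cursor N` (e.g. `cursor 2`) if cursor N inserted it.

After op 1 (insert('z')): buffer="mzdzhzg" (len 7), cursors c1@2 c2@4 c3@6, authorship .1.2.3.
After op 2 (add_cursor(7)): buffer="mzdzhzg" (len 7), cursors c1@2 c2@4 c3@6 c4@7, authorship .1.2.3.
After op 3 (delete): buffer="mdh" (len 3), cursors c1@1 c2@2 c3@3 c4@3, authorship ...
After op 4 (insert('h')): buffer="mhdhhhh" (len 7), cursors c1@2 c2@4 c3@7 c4@7, authorship .1.2.34
After op 5 (move_right): buffer="mhdhhhh" (len 7), cursors c1@3 c2@5 c3@7 c4@7, authorship .1.2.34
Authorship (.=original, N=cursor N): . 1 . 2 . 3 4
Index 6: author = 4

Answer: cursor 4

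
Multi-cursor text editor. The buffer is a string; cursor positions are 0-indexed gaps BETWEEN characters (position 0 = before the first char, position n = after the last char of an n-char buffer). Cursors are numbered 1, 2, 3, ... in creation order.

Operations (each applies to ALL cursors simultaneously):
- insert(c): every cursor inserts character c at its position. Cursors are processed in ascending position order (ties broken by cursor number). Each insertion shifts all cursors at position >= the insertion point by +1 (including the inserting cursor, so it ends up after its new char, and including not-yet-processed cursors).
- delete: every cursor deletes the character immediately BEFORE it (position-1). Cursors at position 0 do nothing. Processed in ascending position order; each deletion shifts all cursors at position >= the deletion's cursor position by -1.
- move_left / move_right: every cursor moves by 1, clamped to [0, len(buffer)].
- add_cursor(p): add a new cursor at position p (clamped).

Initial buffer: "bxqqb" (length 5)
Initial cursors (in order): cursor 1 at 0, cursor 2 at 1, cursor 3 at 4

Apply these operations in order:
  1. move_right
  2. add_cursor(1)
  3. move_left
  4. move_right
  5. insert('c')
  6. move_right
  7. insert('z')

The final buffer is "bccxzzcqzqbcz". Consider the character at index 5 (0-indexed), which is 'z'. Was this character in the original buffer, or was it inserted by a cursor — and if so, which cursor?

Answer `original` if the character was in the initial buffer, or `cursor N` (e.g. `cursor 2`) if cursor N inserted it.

After op 1 (move_right): buffer="bxqqb" (len 5), cursors c1@1 c2@2 c3@5, authorship .....
After op 2 (add_cursor(1)): buffer="bxqqb" (len 5), cursors c1@1 c4@1 c2@2 c3@5, authorship .....
After op 3 (move_left): buffer="bxqqb" (len 5), cursors c1@0 c4@0 c2@1 c3@4, authorship .....
After op 4 (move_right): buffer="bxqqb" (len 5), cursors c1@1 c4@1 c2@2 c3@5, authorship .....
After op 5 (insert('c')): buffer="bccxcqqbc" (len 9), cursors c1@3 c4@3 c2@5 c3@9, authorship .14.2...3
After op 6 (move_right): buffer="bccxcqqbc" (len 9), cursors c1@4 c4@4 c2@6 c3@9, authorship .14.2...3
After op 7 (insert('z')): buffer="bccxzzcqzqbcz" (len 13), cursors c1@6 c4@6 c2@9 c3@13, authorship .14.142.2..33
Authorship (.=original, N=cursor N): . 1 4 . 1 4 2 . 2 . . 3 3
Index 5: author = 4

Answer: cursor 4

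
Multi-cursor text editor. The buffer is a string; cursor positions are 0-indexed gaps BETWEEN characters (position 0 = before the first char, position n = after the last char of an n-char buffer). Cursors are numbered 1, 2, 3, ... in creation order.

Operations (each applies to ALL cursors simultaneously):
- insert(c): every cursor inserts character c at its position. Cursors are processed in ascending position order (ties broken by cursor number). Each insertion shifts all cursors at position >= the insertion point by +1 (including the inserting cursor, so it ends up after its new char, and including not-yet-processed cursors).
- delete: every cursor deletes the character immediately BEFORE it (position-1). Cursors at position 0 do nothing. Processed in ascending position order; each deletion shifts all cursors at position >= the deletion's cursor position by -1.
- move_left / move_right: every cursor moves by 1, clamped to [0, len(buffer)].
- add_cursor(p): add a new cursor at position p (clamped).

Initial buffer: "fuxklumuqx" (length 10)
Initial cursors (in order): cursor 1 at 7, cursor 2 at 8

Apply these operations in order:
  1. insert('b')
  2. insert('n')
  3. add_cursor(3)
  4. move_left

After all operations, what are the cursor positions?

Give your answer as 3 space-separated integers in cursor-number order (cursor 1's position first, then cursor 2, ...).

Answer: 8 11 2

Derivation:
After op 1 (insert('b')): buffer="fuxklumbubqx" (len 12), cursors c1@8 c2@10, authorship .......1.2..
After op 2 (insert('n')): buffer="fuxklumbnubnqx" (len 14), cursors c1@9 c2@12, authorship .......11.22..
After op 3 (add_cursor(3)): buffer="fuxklumbnubnqx" (len 14), cursors c3@3 c1@9 c2@12, authorship .......11.22..
After op 4 (move_left): buffer="fuxklumbnubnqx" (len 14), cursors c3@2 c1@8 c2@11, authorship .......11.22..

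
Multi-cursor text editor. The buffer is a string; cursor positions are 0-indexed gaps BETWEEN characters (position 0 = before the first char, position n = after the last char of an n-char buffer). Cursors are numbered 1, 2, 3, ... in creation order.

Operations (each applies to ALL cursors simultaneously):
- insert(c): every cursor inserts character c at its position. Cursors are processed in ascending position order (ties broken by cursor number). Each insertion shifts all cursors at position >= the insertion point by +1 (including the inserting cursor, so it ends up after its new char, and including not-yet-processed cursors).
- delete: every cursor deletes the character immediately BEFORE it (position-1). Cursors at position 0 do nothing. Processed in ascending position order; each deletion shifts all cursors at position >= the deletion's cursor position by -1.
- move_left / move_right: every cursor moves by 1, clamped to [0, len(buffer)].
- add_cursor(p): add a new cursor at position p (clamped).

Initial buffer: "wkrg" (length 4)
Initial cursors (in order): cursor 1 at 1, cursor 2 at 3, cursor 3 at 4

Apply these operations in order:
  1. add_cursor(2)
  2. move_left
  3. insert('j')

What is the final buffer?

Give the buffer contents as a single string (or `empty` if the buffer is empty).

Answer: jwjkjrjg

Derivation:
After op 1 (add_cursor(2)): buffer="wkrg" (len 4), cursors c1@1 c4@2 c2@3 c3@4, authorship ....
After op 2 (move_left): buffer="wkrg" (len 4), cursors c1@0 c4@1 c2@2 c3@3, authorship ....
After op 3 (insert('j')): buffer="jwjkjrjg" (len 8), cursors c1@1 c4@3 c2@5 c3@7, authorship 1.4.2.3.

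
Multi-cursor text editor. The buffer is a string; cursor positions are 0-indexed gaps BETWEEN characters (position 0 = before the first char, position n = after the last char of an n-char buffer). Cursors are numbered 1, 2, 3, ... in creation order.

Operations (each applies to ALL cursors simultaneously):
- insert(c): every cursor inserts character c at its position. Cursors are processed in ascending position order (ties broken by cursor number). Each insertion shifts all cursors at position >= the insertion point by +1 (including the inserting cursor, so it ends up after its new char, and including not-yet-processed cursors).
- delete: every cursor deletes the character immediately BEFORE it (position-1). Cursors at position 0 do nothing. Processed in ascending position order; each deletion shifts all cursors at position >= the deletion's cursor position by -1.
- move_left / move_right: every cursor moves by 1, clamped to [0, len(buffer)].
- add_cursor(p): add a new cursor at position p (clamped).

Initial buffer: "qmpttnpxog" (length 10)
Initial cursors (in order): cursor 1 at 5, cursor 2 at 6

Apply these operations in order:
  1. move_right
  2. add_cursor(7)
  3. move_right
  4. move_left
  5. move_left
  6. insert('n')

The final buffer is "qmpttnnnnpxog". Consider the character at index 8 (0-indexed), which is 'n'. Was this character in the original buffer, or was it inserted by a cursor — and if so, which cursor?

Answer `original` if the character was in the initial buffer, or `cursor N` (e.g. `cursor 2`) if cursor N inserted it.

Answer: cursor 3

Derivation:
After op 1 (move_right): buffer="qmpttnpxog" (len 10), cursors c1@6 c2@7, authorship ..........
After op 2 (add_cursor(7)): buffer="qmpttnpxog" (len 10), cursors c1@6 c2@7 c3@7, authorship ..........
After op 3 (move_right): buffer="qmpttnpxog" (len 10), cursors c1@7 c2@8 c3@8, authorship ..........
After op 4 (move_left): buffer="qmpttnpxog" (len 10), cursors c1@6 c2@7 c3@7, authorship ..........
After op 5 (move_left): buffer="qmpttnpxog" (len 10), cursors c1@5 c2@6 c3@6, authorship ..........
After op 6 (insert('n')): buffer="qmpttnnnnpxog" (len 13), cursors c1@6 c2@9 c3@9, authorship .....1.23....
Authorship (.=original, N=cursor N): . . . . . 1 . 2 3 . . . .
Index 8: author = 3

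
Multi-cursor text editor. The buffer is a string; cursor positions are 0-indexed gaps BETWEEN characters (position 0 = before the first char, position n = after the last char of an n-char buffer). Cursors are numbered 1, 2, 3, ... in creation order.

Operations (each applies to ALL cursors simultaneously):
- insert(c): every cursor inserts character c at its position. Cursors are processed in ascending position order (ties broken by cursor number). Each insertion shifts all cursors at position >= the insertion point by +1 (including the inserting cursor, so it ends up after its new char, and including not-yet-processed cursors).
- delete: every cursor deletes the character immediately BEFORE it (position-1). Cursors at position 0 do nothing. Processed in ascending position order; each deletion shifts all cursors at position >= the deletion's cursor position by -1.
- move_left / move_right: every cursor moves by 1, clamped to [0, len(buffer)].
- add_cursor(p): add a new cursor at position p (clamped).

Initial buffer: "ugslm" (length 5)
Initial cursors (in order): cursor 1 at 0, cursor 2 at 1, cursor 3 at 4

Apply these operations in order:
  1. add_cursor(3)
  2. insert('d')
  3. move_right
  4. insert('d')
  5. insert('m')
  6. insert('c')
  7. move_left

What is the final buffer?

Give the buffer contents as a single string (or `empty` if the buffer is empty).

After op 1 (add_cursor(3)): buffer="ugslm" (len 5), cursors c1@0 c2@1 c4@3 c3@4, authorship .....
After op 2 (insert('d')): buffer="dudgsdldm" (len 9), cursors c1@1 c2@3 c4@6 c3@8, authorship 1.2..4.3.
After op 3 (move_right): buffer="dudgsdldm" (len 9), cursors c1@2 c2@4 c4@7 c3@9, authorship 1.2..4.3.
After op 4 (insert('d')): buffer="duddgdsdlddmd" (len 13), cursors c1@3 c2@6 c4@10 c3@13, authorship 1.12.2.4.43.3
After op 5 (insert('m')): buffer="dudmdgdmsdldmdmdm" (len 17), cursors c1@4 c2@8 c4@13 c3@17, authorship 1.112.22.4.443.33
After op 6 (insert('c')): buffer="dudmcdgdmcsdldmcdmdmc" (len 21), cursors c1@5 c2@10 c4@16 c3@21, authorship 1.1112.222.4.4443.333
After op 7 (move_left): buffer="dudmcdgdmcsdldmcdmdmc" (len 21), cursors c1@4 c2@9 c4@15 c3@20, authorship 1.1112.222.4.4443.333

Answer: dudmcdgdmcsdldmcdmdmc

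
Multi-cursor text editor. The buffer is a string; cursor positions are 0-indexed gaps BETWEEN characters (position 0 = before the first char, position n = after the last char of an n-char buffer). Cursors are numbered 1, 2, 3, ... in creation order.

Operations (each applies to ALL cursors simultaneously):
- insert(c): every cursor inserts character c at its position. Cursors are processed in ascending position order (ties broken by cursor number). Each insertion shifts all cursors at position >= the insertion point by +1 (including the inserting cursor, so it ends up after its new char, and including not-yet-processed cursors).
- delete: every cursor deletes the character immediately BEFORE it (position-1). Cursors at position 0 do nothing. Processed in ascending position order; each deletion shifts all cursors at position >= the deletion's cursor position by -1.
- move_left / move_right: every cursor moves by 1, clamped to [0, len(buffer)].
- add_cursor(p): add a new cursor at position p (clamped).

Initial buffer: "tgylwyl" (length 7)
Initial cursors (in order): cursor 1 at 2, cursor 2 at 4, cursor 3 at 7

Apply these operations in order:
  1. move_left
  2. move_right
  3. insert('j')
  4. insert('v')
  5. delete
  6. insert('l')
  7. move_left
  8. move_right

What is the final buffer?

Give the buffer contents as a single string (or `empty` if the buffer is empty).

Answer: tgjlyljlwyljl

Derivation:
After op 1 (move_left): buffer="tgylwyl" (len 7), cursors c1@1 c2@3 c3@6, authorship .......
After op 2 (move_right): buffer="tgylwyl" (len 7), cursors c1@2 c2@4 c3@7, authorship .......
After op 3 (insert('j')): buffer="tgjyljwylj" (len 10), cursors c1@3 c2@6 c3@10, authorship ..1..2...3
After op 4 (insert('v')): buffer="tgjvyljvwyljv" (len 13), cursors c1@4 c2@8 c3@13, authorship ..11..22...33
After op 5 (delete): buffer="tgjyljwylj" (len 10), cursors c1@3 c2@6 c3@10, authorship ..1..2...3
After op 6 (insert('l')): buffer="tgjlyljlwyljl" (len 13), cursors c1@4 c2@8 c3@13, authorship ..11..22...33
After op 7 (move_left): buffer="tgjlyljlwyljl" (len 13), cursors c1@3 c2@7 c3@12, authorship ..11..22...33
After op 8 (move_right): buffer="tgjlyljlwyljl" (len 13), cursors c1@4 c2@8 c3@13, authorship ..11..22...33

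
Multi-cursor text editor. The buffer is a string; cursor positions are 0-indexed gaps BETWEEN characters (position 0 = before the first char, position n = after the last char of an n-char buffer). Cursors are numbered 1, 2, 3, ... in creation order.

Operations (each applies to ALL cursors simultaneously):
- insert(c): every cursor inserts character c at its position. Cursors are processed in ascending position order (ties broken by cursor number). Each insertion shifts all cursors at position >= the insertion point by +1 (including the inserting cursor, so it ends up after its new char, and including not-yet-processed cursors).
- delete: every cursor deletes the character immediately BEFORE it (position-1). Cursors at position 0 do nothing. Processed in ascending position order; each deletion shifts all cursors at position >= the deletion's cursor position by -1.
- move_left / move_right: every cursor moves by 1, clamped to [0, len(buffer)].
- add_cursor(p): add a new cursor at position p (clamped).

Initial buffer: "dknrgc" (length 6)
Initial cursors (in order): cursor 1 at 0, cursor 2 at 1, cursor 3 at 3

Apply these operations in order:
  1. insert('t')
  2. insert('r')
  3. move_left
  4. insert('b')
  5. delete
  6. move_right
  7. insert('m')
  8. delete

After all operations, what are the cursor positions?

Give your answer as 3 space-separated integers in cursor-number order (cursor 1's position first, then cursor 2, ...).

After op 1 (insert('t')): buffer="tdtkntrgc" (len 9), cursors c1@1 c2@3 c3@6, authorship 1.2..3...
After op 2 (insert('r')): buffer="trdtrkntrrgc" (len 12), cursors c1@2 c2@5 c3@9, authorship 11.22..33...
After op 3 (move_left): buffer="trdtrkntrrgc" (len 12), cursors c1@1 c2@4 c3@8, authorship 11.22..33...
After op 4 (insert('b')): buffer="tbrdtbrkntbrrgc" (len 15), cursors c1@2 c2@6 c3@11, authorship 111.222..333...
After op 5 (delete): buffer="trdtrkntrrgc" (len 12), cursors c1@1 c2@4 c3@8, authorship 11.22..33...
After op 6 (move_right): buffer="trdtrkntrrgc" (len 12), cursors c1@2 c2@5 c3@9, authorship 11.22..33...
After op 7 (insert('m')): buffer="trmdtrmkntrmrgc" (len 15), cursors c1@3 c2@7 c3@12, authorship 111.222..333...
After op 8 (delete): buffer="trdtrkntrrgc" (len 12), cursors c1@2 c2@5 c3@9, authorship 11.22..33...

Answer: 2 5 9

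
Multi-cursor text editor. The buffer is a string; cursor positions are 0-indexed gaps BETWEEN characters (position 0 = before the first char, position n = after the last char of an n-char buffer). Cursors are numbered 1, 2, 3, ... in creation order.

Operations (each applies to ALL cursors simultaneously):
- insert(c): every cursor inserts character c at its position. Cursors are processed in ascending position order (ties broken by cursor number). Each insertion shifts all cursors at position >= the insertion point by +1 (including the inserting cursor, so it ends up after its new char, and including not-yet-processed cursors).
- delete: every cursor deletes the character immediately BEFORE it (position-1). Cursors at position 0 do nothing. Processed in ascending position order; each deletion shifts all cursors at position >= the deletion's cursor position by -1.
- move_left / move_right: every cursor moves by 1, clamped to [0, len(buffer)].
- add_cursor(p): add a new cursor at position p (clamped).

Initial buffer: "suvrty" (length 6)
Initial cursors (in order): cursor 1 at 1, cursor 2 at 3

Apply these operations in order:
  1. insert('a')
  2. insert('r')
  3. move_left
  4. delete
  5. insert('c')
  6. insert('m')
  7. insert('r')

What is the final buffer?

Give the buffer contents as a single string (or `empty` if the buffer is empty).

Answer: scmrruvcmrrrty

Derivation:
After op 1 (insert('a')): buffer="sauvarty" (len 8), cursors c1@2 c2@5, authorship .1..2...
After op 2 (insert('r')): buffer="saruvarrty" (len 10), cursors c1@3 c2@7, authorship .11..22...
After op 3 (move_left): buffer="saruvarrty" (len 10), cursors c1@2 c2@6, authorship .11..22...
After op 4 (delete): buffer="sruvrrty" (len 8), cursors c1@1 c2@4, authorship .1..2...
After op 5 (insert('c')): buffer="scruvcrrty" (len 10), cursors c1@2 c2@6, authorship .11..22...
After op 6 (insert('m')): buffer="scmruvcmrrty" (len 12), cursors c1@3 c2@8, authorship .111..222...
After op 7 (insert('r')): buffer="scmrruvcmrrrty" (len 14), cursors c1@4 c2@10, authorship .1111..2222...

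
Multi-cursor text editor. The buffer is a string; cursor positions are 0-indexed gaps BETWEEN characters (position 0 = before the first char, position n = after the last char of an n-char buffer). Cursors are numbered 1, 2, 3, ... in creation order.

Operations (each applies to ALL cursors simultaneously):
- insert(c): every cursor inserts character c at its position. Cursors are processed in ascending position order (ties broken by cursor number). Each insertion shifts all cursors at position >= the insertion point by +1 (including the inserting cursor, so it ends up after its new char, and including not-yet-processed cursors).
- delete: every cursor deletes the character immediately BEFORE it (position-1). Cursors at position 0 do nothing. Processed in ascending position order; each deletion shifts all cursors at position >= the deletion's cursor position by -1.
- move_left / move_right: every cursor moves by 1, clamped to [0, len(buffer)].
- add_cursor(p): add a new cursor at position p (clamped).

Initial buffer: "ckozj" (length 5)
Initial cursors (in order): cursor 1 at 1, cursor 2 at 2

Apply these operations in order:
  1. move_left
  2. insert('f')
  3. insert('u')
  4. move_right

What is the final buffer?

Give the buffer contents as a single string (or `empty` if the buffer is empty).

Answer: fucfukozj

Derivation:
After op 1 (move_left): buffer="ckozj" (len 5), cursors c1@0 c2@1, authorship .....
After op 2 (insert('f')): buffer="fcfkozj" (len 7), cursors c1@1 c2@3, authorship 1.2....
After op 3 (insert('u')): buffer="fucfukozj" (len 9), cursors c1@2 c2@5, authorship 11.22....
After op 4 (move_right): buffer="fucfukozj" (len 9), cursors c1@3 c2@6, authorship 11.22....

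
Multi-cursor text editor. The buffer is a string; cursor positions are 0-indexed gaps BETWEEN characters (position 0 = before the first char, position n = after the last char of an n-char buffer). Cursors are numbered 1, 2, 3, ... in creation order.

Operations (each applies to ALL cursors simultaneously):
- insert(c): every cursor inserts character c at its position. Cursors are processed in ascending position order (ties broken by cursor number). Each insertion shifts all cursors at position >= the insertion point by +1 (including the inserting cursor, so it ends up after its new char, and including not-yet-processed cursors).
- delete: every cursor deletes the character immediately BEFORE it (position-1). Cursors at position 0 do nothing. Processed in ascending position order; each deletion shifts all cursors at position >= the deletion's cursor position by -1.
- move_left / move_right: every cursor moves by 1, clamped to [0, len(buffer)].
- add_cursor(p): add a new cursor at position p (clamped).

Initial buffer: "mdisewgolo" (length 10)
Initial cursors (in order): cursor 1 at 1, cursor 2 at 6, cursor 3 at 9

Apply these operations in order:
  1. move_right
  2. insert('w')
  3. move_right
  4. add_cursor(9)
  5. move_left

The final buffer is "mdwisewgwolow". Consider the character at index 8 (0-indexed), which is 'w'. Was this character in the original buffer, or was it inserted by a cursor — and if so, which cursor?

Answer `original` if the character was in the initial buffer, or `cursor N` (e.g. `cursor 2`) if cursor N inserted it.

Answer: cursor 2

Derivation:
After op 1 (move_right): buffer="mdisewgolo" (len 10), cursors c1@2 c2@7 c3@10, authorship ..........
After op 2 (insert('w')): buffer="mdwisewgwolow" (len 13), cursors c1@3 c2@9 c3@13, authorship ..1.....2...3
After op 3 (move_right): buffer="mdwisewgwolow" (len 13), cursors c1@4 c2@10 c3@13, authorship ..1.....2...3
After op 4 (add_cursor(9)): buffer="mdwisewgwolow" (len 13), cursors c1@4 c4@9 c2@10 c3@13, authorship ..1.....2...3
After op 5 (move_left): buffer="mdwisewgwolow" (len 13), cursors c1@3 c4@8 c2@9 c3@12, authorship ..1.....2...3
Authorship (.=original, N=cursor N): . . 1 . . . . . 2 . . . 3
Index 8: author = 2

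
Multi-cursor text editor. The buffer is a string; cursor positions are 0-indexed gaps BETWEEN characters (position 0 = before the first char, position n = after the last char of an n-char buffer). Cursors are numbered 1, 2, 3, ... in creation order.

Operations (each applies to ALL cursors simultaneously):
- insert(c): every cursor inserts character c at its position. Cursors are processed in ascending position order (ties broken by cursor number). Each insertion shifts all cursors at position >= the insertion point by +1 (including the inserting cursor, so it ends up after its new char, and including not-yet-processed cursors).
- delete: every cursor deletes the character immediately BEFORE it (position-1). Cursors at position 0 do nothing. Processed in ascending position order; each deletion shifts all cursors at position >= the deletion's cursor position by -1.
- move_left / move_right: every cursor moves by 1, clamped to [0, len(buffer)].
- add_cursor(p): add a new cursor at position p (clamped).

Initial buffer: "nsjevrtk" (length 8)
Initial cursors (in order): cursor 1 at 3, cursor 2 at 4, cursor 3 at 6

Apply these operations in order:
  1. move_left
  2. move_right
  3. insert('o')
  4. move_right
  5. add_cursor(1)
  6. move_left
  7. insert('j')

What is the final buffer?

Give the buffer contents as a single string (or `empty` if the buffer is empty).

Answer: jnsjojeojvrojtk

Derivation:
After op 1 (move_left): buffer="nsjevrtk" (len 8), cursors c1@2 c2@3 c3@5, authorship ........
After op 2 (move_right): buffer="nsjevrtk" (len 8), cursors c1@3 c2@4 c3@6, authorship ........
After op 3 (insert('o')): buffer="nsjoeovrotk" (len 11), cursors c1@4 c2@6 c3@9, authorship ...1.2..3..
After op 4 (move_right): buffer="nsjoeovrotk" (len 11), cursors c1@5 c2@7 c3@10, authorship ...1.2..3..
After op 5 (add_cursor(1)): buffer="nsjoeovrotk" (len 11), cursors c4@1 c1@5 c2@7 c3@10, authorship ...1.2..3..
After op 6 (move_left): buffer="nsjoeovrotk" (len 11), cursors c4@0 c1@4 c2@6 c3@9, authorship ...1.2..3..
After op 7 (insert('j')): buffer="jnsjojeojvrojtk" (len 15), cursors c4@1 c1@6 c2@9 c3@13, authorship 4...11.22..33..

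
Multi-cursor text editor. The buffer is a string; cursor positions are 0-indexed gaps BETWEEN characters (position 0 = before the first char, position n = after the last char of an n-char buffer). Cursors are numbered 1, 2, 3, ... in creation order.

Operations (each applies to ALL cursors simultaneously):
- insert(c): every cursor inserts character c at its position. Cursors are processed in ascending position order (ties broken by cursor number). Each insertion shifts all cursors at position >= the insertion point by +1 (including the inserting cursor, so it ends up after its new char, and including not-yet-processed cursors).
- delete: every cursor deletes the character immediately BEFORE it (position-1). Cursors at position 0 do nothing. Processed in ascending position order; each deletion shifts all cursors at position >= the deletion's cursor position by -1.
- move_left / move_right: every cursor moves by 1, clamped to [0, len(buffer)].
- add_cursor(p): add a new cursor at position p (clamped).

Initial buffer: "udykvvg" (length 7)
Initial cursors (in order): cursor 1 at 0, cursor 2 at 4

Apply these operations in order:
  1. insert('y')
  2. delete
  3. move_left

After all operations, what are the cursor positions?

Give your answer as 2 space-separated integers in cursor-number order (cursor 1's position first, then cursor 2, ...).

After op 1 (insert('y')): buffer="yudykyvvg" (len 9), cursors c1@1 c2@6, authorship 1....2...
After op 2 (delete): buffer="udykvvg" (len 7), cursors c1@0 c2@4, authorship .......
After op 3 (move_left): buffer="udykvvg" (len 7), cursors c1@0 c2@3, authorship .......

Answer: 0 3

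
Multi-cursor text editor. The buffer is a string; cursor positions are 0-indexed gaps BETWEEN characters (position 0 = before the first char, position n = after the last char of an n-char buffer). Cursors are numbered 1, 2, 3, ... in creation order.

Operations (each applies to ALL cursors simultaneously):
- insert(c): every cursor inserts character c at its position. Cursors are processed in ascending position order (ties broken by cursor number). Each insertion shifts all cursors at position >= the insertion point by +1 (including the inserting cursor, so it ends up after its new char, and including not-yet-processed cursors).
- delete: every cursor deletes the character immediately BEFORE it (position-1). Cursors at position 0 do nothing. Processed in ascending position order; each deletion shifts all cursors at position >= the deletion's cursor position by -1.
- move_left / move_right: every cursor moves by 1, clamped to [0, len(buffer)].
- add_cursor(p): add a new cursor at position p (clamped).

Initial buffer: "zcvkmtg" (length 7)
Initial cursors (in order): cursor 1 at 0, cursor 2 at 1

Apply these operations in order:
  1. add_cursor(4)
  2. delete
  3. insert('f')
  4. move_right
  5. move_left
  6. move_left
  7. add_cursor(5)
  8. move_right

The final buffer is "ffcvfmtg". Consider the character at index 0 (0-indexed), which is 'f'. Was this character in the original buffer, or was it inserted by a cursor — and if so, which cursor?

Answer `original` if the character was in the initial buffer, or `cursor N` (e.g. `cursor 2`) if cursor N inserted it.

Answer: cursor 1

Derivation:
After op 1 (add_cursor(4)): buffer="zcvkmtg" (len 7), cursors c1@0 c2@1 c3@4, authorship .......
After op 2 (delete): buffer="cvmtg" (len 5), cursors c1@0 c2@0 c3@2, authorship .....
After op 3 (insert('f')): buffer="ffcvfmtg" (len 8), cursors c1@2 c2@2 c3@5, authorship 12..3...
After op 4 (move_right): buffer="ffcvfmtg" (len 8), cursors c1@3 c2@3 c3@6, authorship 12..3...
After op 5 (move_left): buffer="ffcvfmtg" (len 8), cursors c1@2 c2@2 c3@5, authorship 12..3...
After op 6 (move_left): buffer="ffcvfmtg" (len 8), cursors c1@1 c2@1 c3@4, authorship 12..3...
After op 7 (add_cursor(5)): buffer="ffcvfmtg" (len 8), cursors c1@1 c2@1 c3@4 c4@5, authorship 12..3...
After op 8 (move_right): buffer="ffcvfmtg" (len 8), cursors c1@2 c2@2 c3@5 c4@6, authorship 12..3...
Authorship (.=original, N=cursor N): 1 2 . . 3 . . .
Index 0: author = 1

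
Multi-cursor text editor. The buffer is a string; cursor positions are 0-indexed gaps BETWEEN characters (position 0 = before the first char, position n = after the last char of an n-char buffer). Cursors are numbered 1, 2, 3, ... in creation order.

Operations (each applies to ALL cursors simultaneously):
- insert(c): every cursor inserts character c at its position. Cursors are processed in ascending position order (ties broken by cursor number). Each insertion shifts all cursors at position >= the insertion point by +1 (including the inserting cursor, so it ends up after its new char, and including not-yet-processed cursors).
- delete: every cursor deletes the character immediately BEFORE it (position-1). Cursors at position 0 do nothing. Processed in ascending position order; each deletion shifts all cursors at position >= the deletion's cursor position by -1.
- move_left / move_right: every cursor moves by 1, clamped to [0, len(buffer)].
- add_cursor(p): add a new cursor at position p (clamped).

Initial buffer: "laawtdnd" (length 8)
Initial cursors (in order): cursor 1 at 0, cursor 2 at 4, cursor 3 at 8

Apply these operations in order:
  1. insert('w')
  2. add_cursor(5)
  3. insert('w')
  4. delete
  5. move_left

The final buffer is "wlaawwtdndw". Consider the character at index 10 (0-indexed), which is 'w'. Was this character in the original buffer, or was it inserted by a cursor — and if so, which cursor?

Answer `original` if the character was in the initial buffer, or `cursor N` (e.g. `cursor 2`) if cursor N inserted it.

Answer: cursor 3

Derivation:
After op 1 (insert('w')): buffer="wlaawwtdndw" (len 11), cursors c1@1 c2@6 c3@11, authorship 1....2....3
After op 2 (add_cursor(5)): buffer="wlaawwtdndw" (len 11), cursors c1@1 c4@5 c2@6 c3@11, authorship 1....2....3
After op 3 (insert('w')): buffer="wwlaawwwwtdndww" (len 15), cursors c1@2 c4@7 c2@9 c3@15, authorship 11....422....33
After op 4 (delete): buffer="wlaawwtdndw" (len 11), cursors c1@1 c4@5 c2@6 c3@11, authorship 1....2....3
After op 5 (move_left): buffer="wlaawwtdndw" (len 11), cursors c1@0 c4@4 c2@5 c3@10, authorship 1....2....3
Authorship (.=original, N=cursor N): 1 . . . . 2 . . . . 3
Index 10: author = 3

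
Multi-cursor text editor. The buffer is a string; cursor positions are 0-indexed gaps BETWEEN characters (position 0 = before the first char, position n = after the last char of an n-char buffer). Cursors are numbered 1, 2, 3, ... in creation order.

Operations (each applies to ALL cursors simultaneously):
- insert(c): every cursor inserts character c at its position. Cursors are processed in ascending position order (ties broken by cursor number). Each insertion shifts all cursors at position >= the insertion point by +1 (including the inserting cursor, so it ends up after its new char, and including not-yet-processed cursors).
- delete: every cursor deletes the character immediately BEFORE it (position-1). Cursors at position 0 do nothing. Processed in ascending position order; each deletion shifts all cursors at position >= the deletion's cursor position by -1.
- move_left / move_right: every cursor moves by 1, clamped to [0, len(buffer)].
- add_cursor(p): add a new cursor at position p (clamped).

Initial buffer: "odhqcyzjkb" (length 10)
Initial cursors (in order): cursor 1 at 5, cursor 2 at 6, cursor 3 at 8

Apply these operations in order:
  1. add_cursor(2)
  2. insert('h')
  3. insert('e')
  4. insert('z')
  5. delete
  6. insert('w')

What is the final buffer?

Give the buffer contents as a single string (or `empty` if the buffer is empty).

Answer: odhewhqchewyhewzjhewkb

Derivation:
After op 1 (add_cursor(2)): buffer="odhqcyzjkb" (len 10), cursors c4@2 c1@5 c2@6 c3@8, authorship ..........
After op 2 (insert('h')): buffer="odhhqchyhzjhkb" (len 14), cursors c4@3 c1@7 c2@9 c3@12, authorship ..4...1.2..3..
After op 3 (insert('e')): buffer="odhehqcheyhezjhekb" (len 18), cursors c4@4 c1@9 c2@12 c3@16, authorship ..44...11.22..33..
After op 4 (insert('z')): buffer="odhezhqchezyhezzjhezkb" (len 22), cursors c4@5 c1@11 c2@15 c3@20, authorship ..444...111.222..333..
After op 5 (delete): buffer="odhehqcheyhezjhekb" (len 18), cursors c4@4 c1@9 c2@12 c3@16, authorship ..44...11.22..33..
After op 6 (insert('w')): buffer="odhewhqchewyhewzjhewkb" (len 22), cursors c4@5 c1@11 c2@15 c3@20, authorship ..444...111.222..333..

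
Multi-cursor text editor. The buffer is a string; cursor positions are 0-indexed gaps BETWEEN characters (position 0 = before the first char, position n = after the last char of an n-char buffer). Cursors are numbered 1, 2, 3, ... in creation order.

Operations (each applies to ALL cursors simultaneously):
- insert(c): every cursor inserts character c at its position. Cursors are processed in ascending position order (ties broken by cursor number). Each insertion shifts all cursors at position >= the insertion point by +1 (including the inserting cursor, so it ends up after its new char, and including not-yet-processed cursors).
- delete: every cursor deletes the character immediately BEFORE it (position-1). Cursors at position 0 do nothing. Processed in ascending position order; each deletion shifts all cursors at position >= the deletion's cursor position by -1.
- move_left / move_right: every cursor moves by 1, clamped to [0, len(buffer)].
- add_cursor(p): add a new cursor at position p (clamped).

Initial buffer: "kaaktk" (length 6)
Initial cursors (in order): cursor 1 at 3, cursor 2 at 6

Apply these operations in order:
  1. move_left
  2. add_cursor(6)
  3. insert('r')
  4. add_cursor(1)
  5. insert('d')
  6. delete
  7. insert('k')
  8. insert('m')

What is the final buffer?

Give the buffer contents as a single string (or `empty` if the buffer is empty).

After op 1 (move_left): buffer="kaaktk" (len 6), cursors c1@2 c2@5, authorship ......
After op 2 (add_cursor(6)): buffer="kaaktk" (len 6), cursors c1@2 c2@5 c3@6, authorship ......
After op 3 (insert('r')): buffer="karaktrkr" (len 9), cursors c1@3 c2@7 c3@9, authorship ..1...2.3
After op 4 (add_cursor(1)): buffer="karaktrkr" (len 9), cursors c4@1 c1@3 c2@7 c3@9, authorship ..1...2.3
After op 5 (insert('d')): buffer="kdardaktrdkrd" (len 13), cursors c4@2 c1@5 c2@10 c3@13, authorship .4.11...22.33
After op 6 (delete): buffer="karaktrkr" (len 9), cursors c4@1 c1@3 c2@7 c3@9, authorship ..1...2.3
After op 7 (insert('k')): buffer="kkarkaktrkkrk" (len 13), cursors c4@2 c1@5 c2@10 c3@13, authorship .4.11...22.33
After op 8 (insert('m')): buffer="kkmarkmaktrkmkrkm" (len 17), cursors c4@3 c1@7 c2@13 c3@17, authorship .44.111...222.333

Answer: kkmarkmaktrkmkrkm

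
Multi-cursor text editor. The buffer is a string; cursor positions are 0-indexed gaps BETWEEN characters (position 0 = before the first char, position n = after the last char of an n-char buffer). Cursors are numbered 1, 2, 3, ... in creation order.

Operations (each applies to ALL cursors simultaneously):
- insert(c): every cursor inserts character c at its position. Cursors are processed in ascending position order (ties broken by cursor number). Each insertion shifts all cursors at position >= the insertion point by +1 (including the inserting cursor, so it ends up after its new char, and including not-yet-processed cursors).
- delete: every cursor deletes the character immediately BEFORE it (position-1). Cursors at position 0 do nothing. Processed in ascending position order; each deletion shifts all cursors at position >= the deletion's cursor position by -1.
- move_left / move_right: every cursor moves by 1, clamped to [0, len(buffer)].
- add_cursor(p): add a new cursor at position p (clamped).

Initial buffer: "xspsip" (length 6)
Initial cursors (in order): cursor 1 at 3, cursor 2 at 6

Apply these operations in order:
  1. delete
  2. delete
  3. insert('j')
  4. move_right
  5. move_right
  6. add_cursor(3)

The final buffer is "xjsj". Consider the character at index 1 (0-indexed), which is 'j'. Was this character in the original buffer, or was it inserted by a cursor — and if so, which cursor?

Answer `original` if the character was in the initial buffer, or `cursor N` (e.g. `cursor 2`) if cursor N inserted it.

Answer: cursor 1

Derivation:
After op 1 (delete): buffer="xssi" (len 4), cursors c1@2 c2@4, authorship ....
After op 2 (delete): buffer="xs" (len 2), cursors c1@1 c2@2, authorship ..
After op 3 (insert('j')): buffer="xjsj" (len 4), cursors c1@2 c2@4, authorship .1.2
After op 4 (move_right): buffer="xjsj" (len 4), cursors c1@3 c2@4, authorship .1.2
After op 5 (move_right): buffer="xjsj" (len 4), cursors c1@4 c2@4, authorship .1.2
After op 6 (add_cursor(3)): buffer="xjsj" (len 4), cursors c3@3 c1@4 c2@4, authorship .1.2
Authorship (.=original, N=cursor N): . 1 . 2
Index 1: author = 1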